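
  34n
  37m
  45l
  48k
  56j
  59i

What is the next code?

67h

First component: alternating steps +3, +8, +3, +8, …, so 34, 37, 45, 48, 56, 59 → 67.
Letter: n, m, l, k, j, i → h (letters move back 1 place in the alphabet).
Putting it together: 67h.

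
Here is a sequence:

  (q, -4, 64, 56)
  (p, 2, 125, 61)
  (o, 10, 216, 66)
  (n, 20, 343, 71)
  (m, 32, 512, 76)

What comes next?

(l, 46, 729, 81)

Letter: q, p, o, n, m → l (letters move back 1 place in the alphabet).
Second part: differences are 6, 8, 10, … (increasing by 2 each time), so -4, 2, 10, 20, 32 → 46.
For the third part, perfect cubes: 4³, 5³, 6³, …: 64, 125, 216, 343, 512 → 729.
Fourth part — +5 each step: 56, 61, 66, 71, 76 → 81.
Putting it together: (l, 46, 729, 81).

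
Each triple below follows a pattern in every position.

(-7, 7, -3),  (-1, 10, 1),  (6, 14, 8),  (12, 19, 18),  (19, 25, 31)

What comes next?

(25, 32, 47)

First slot — alternating steps +6, +7, +6, +7, …: -7, -1, 6, 12, 19 → 25.
Second slot — differences are 3, 4, 5, … (increasing by 1 each time): 7, 10, 14, 19, 25 → 32.
Third slot: differences are 4, 7, 10, … (increasing by 3 each time); -3, 1, 8, 18, 31 → 47.
So the next triple is (25, 32, 47).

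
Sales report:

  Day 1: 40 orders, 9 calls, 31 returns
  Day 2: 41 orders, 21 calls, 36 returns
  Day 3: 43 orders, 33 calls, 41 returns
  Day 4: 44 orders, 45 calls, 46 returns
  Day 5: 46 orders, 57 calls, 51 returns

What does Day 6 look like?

Orders — alternating steps +1, +2, +1, +2, …: 40, 41, 43, 44, 46 → 47.
Calls: +12 each step, so 9, 21, 33, 45, 57 → 69.
Returns: 31, 36, 41, 46, 51 → 56 (+5 each step).
Combining the parts gives 47 orders, 69 calls, 56 returns.

47 orders, 69 calls, 56 returns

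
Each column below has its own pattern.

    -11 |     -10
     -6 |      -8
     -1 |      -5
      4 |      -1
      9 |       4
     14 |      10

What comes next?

First component goes -11, -6, -1, 4, 9, 14 → 19 (+5 each step).
Second component: -10, -8, -5, -1, 4, 10 → 17 (differences are 2, 3, 4, … (increasing by 1 each time)).
Combining the parts gives 19  17.

19  17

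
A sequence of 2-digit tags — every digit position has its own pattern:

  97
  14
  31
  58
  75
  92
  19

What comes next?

First digit — +2 each step, mod 10: 9, 1, 3, 5, 7, 9, 1 → 3.
Second digit: −3 each step, mod 10; 7, 4, 1, 8, 5, 2, 9 → 6.
So the next tag is 36.

36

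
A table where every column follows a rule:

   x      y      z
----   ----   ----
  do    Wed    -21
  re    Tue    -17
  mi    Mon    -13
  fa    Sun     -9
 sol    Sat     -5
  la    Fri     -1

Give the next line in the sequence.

ti  Thu  3

For the column x, runs through the solfège scale do→ti: do, re, mi, fa, sol, la → ti.
Column y: Wed, Tue, Mon, Sun, Sat, Fri → Thu (runs backward through the weekdays Mon→Sun).
Column z goes -21, -17, -13, -9, -5, -1 → 3 (+4 each step).
Putting it together: ti  Thu  3.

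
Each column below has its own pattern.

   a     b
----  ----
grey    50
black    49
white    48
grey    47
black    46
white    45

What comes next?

grey  44

Column a: repeats grey → black → white; grey, black, white, grey, black, white → grey.
Column b: 50, 49, 48, 47, 46, 45 → 44 (−1 each step).
So the next line is grey  44.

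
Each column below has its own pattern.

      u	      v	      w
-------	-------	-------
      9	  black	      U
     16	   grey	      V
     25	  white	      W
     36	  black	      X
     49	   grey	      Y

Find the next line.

64  white  Z

For the column u, perfect squares: 3², 4², 5², …: 9, 16, 25, 36, 49 → 64.
Column v: repeats black → grey → white, so black, grey, white, black, grey → white.
Column w: letters move forward 1 place in the alphabet; U, V, W, X, Y → Z.
Combining the parts gives 64  white  Z.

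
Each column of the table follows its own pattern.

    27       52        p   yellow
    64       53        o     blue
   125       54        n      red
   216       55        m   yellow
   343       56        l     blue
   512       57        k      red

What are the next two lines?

729  58  j  yellow; 1000  59  i  blue

First component — perfect cubes: 3³, 4³, 5³, …: 27, 64, 125, 216, 343, 512 → 729 → 1000.
Second component: 52, 53, 54, 55, 56, 57 → 58 → 59 (+1 each step).
For the letter, letters move back 1 place in the alphabet: p, o, n, m, l, k → j → i.
Colour: repeats yellow → blue → red; yellow, blue, red, yellow, blue, red → yellow → blue.
So the next two lines are 729  58  j  yellow and 1000  59  i  blue.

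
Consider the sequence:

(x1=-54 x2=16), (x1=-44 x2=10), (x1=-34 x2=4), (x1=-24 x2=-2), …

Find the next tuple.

X1: +10 each step, so -54, -44, -34, -24 → -14.
X2: −6 each step, so 16, 10, 4, -2 → -8.
Putting it together: (x1=-14 x2=-8).

(x1=-14 x2=-8)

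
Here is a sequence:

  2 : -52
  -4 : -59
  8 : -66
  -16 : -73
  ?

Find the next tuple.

32 : -80

First slot: ×(-2) each step, so 2, -4, 8, -16 → 32.
Second slot: −7 each step; -52, -59, -66, -73 → -80.
Putting it together: 32 : -80.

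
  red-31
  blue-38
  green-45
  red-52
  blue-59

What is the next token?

Colour: repeats red → blue → green; red, blue, green, red, blue → green.
Second component — +7 each step: 31, 38, 45, 52, 59 → 66.
Combining the parts gives green-66.

green-66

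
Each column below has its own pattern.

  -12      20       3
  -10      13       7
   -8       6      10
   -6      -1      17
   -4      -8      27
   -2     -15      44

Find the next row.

0  -22  71

First component: +2 each step; -12, -10, -8, -6, -4, -2 → 0.
Second component — −7 each step: 20, 13, 6, -1, -8, -15 → -22.
Third component — each term is the sum of the two before it: 3, 7, 10, 17, 27, 44 → 71.
Putting it together: 0  -22  71.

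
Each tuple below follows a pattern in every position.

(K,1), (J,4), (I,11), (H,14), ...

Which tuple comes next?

(G,21)

For the letter, letters move back 1 place in the alphabet: K, J, I, H → G.
For the second coordinate, alternating steps +3, +7, +3, +7, …: 1, 4, 11, 14 → 21.
Combining the parts gives (G,21).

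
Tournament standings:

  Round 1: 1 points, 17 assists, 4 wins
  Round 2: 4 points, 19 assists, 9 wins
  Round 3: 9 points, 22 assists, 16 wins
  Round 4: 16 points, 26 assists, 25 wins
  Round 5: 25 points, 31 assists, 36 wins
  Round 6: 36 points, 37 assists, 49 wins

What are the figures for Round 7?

49 points, 44 assists, 64 wins

For the points, perfect squares: 1², 2², 3², …: 1, 4, 9, 16, 25, 36 → 49.
Assists — differences are 2, 3, 4, … (increasing by 1 each time): 17, 19, 22, 26, 31, 37 → 44.
Wins: 4, 9, 16, 25, 36, 49 → 64 (perfect squares: 2², 3², 4², …).
So the next row is 49 points, 44 assists, 64 wins.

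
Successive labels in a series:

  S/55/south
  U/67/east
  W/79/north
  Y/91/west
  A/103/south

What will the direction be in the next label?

east

Direction: repeats south → east → north → west, so south, east, north, west, south → east.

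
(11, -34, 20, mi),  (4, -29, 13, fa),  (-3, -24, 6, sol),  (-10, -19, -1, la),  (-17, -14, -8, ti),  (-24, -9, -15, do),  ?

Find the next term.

First coordinate: −7 each step, so 11, 4, -3, -10, -17, -24 → -31.
Second coordinate goes -34, -29, -24, -19, -14, -9 → -4 (+5 each step).
Third coordinate goes 20, 13, 6, -1, -8, -15 → -22 (always 9 more than the first coordinate).
Note goes mi, fa, sol, la, ti, do → re (runs through the solfège scale do→ti).
Combining the parts gives (-31, -4, -22, re).

(-31, -4, -22, re)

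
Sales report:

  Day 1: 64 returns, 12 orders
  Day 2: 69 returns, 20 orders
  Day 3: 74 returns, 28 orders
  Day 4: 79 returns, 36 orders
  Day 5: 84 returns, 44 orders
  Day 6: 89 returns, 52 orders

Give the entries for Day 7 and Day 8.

For the returns, +5 each step: 64, 69, 74, 79, 84, 89 → 94 → 99.
Orders: +8 each step, so 12, 20, 28, 36, 44, 52 → 60 → 68.
So the next two rows are 94 returns, 60 orders and 99 returns, 68 orders.

94 returns, 60 orders; 99 returns, 68 orders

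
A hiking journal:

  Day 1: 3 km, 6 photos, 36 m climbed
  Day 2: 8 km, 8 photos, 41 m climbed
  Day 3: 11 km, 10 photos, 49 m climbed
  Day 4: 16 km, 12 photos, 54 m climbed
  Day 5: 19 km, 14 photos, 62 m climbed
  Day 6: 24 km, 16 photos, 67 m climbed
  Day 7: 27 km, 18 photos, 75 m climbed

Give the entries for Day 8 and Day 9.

32 km, 20 photos, 80 m climbed; 35 km, 22 photos, 88 m climbed

Km: alternating steps +5, +3, +5, +3, …; 3, 8, 11, 16, 19, 24, 27 → 32 → 35.
Photos: +2 each step, so 6, 8, 10, 12, 14, 16, 18 → 20 → 22.
M climbed: 36, 41, 49, 54, 62, 67, 75 → 80 → 88 (alternating steps +5, +8, +5, +8, …).
Putting the parts together: 32 km, 20 photos, 80 m climbed and then 35 km, 22 photos, 88 m climbed.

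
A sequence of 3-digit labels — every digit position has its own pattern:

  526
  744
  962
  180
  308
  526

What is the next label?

First digit goes 5, 7, 9, 1, 3, 5 → 7 (+2 each step, mod 10).
Second digit: +2 each step, mod 10; 2, 4, 6, 8, 0, 2 → 4.
Third digit: −2 each step, mod 10; 6, 4, 2, 0, 8, 6 → 4.
Putting it together: 744.

744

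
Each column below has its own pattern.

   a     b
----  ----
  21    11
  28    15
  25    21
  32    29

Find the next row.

29  39

Column a: 21, 28, 25, 32 → 29 (alternating steps +7, −3, +7, −3, …).
Column b: differences are 4, 6, 8, … (increasing by 2 each time); 11, 15, 21, 29 → 39.
Putting it together: 29  39.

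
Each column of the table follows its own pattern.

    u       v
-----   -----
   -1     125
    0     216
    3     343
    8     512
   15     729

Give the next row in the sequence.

24  1000

Column u — differences are 1, 3, 5, … (increasing by 2 each time): -1, 0, 3, 8, 15 → 24.
Column v — perfect cubes: 5³, 6³, 7³, …: 125, 216, 343, 512, 729 → 1000.
Putting it together: 24  1000.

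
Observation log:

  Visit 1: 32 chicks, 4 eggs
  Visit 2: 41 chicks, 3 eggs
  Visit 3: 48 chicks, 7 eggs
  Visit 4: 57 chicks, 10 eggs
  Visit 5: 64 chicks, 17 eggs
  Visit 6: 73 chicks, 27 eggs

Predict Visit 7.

80 chicks, 44 eggs

Chicks: 32, 41, 48, 57, 64, 73 → 80 (alternating steps +9, +7, +9, +7, …).
Eggs: each term is the sum of the two before it, so 4, 3, 7, 10, 17, 27 → 44.
Combining the parts gives 80 chicks, 44 eggs.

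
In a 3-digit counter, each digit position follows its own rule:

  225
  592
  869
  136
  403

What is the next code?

770

First digit: +3 each step, mod 10; 2, 5, 8, 1, 4 → 7.
Second digit: −3 each step, mod 10, so 2, 9, 6, 3, 0 → 7.
Third digit: −3 each step, mod 10; 5, 2, 9, 6, 3 → 0.
Combining the parts gives 770.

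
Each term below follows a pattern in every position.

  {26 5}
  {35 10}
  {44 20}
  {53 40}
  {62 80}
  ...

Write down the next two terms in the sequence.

{71 160}, {80 320}

First value: +9 each step, so 26, 35, 44, 53, 62 → 71 → 80.
Second value: 5, 10, 20, 40, 80 → 160 → 320 (×2 each step).
So the next two terms are {71 160} and {80 320}.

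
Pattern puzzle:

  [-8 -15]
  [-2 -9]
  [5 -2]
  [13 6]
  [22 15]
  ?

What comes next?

First part goes -8, -2, 5, 13, 22 → 32 (differences are 6, 7, 8, … (increasing by 1 each time)).
For the second part, always 7 less than the first part: -15, -9, -2, 6, 15 → 25.
Combining the parts gives [32 25].

[32 25]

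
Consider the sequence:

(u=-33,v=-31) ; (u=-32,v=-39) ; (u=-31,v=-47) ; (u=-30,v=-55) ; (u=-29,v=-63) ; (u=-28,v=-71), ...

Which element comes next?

U: +1 each step; -33, -32, -31, -30, -29, -28 → -27.
V: −8 each step; -31, -39, -47, -55, -63, -71 → -79.
So the next element is (u=-27,v=-79).

(u=-27,v=-79)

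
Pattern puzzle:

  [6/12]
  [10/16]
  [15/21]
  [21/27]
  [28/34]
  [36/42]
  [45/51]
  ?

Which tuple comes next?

First slot — differences are 4, 5, 6, … (increasing by 1 each time): 6, 10, 15, 21, 28, 36, 45 → 55.
Second slot — always 6 more than the first slot: 12, 16, 21, 27, 34, 42, 51 → 61.
Putting it together: [55/61].

[55/61]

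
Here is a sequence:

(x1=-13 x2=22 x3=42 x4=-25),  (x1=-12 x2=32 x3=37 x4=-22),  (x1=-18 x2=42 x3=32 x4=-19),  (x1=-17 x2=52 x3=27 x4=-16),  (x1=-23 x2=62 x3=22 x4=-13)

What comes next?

X1: alternating steps +1, −6, +1, −6, …; -13, -12, -18, -17, -23 → -22.
X2 — +10 each step: 22, 32, 42, 52, 62 → 72.
For the x3, −5 each step: 42, 37, 32, 27, 22 → 17.
X4 goes -25, -22, -19, -16, -13 → -10 (+3 each step).
So the next element is (x1=-22 x2=72 x3=17 x4=-10).

(x1=-22 x2=72 x3=17 x4=-10)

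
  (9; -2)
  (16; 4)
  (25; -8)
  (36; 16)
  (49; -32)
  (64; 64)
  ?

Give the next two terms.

First component: perfect squares: 3², 4², 5², …; 9, 16, 25, 36, 49, 64 → 81 → 100.
Second component: ×(-2) each step, so -2, 4, -8, 16, -32, 64 → -128 → 256.
So the next two terms are (81; -128) and (100; 256).

(81; -128), (100; 256)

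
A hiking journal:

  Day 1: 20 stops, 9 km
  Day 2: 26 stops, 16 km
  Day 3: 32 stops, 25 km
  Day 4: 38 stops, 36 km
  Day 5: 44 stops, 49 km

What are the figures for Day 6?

50 stops, 64 km

For the stops, +6 each step: 20, 26, 32, 38, 44 → 50.
Km — perfect squares: 3², 4², 5², …: 9, 16, 25, 36, 49 → 64.
Putting it together: 50 stops, 64 km.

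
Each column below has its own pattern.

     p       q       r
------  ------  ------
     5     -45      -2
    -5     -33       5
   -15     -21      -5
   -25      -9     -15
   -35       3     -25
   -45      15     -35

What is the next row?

-55  27  -45

Column p — −10 each step: 5, -5, -15, -25, -35, -45 → -55.
For the column q, +12 each step: -45, -33, -21, -9, 3, 15 → 27.
Column r: always the previous value of the column p; -2, 5, -5, -15, -25, -35 → -45.
Putting it together: -55  27  -45.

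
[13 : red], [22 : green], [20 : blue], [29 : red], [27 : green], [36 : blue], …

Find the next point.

[34 : red]

For the first coordinate, alternating steps +9, −2, +9, −2, …: 13, 22, 20, 29, 27, 36 → 34.
Colour: repeats red → green → blue, so red, green, blue, red, green, blue → red.
So the next point is [34 : red].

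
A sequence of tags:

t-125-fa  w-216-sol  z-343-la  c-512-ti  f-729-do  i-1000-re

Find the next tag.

l-1331-mi

Letter — letters move forward 3 places in the alphabet, wrapping Z→A: t, w, z, c, f, i → l.
Second component: perfect cubes: 5³, 6³, 7³, …; 125, 216, 343, 512, 729, 1000 → 1331.
Note: runs through the solfège scale do→ti, so fa, sol, la, ti, do, re → mi.
Putting it together: l-1331-mi.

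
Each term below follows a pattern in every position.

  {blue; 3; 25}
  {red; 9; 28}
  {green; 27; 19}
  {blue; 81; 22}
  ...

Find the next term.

{red; 243; 13}

Colour goes blue, red, green, blue → red (repeats blue → red → green).
Second slot: ×3 each step; 3, 9, 27, 81 → 243.
Third slot: 25, 28, 19, 22 → 13 (alternating steps +3, −9, +3, −9, …).
So the next term is {red; 243; 13}.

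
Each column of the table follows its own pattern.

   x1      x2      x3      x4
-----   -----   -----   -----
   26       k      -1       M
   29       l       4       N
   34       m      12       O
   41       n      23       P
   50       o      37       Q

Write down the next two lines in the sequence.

Column x1: 26, 29, 34, 41, 50 → 61 → 74 (differences are 3, 5, 7, … (increasing by 2 each time)).
Column x2 — letters move forward 1 place in the alphabet: k, l, m, n, o → p → q.
Column x3: differences are 5, 8, 11, … (increasing by 3 each time), so -1, 4, 12, 23, 37 → 54 → 74.
For the column x4, letters move forward 1 place in the alphabet: M, N, O, P, Q → R → S.
Putting the parts together: 61  p  54  R and then 74  q  74  S.

61  p  54  R; 74  q  74  S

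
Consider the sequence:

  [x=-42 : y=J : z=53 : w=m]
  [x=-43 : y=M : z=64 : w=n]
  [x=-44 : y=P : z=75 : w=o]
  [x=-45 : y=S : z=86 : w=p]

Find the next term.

X: -42, -43, -44, -45 → -46 (−1 each step).
Y — letters move forward 3 places in the alphabet: J, M, P, S → V.
Z: 53, 64, 75, 86 → 97 (+11 each step).
For the w, letters move forward 1 place in the alphabet: m, n, o, p → q.
Putting it together: [x=-46 : y=V : z=97 : w=q].

[x=-46 : y=V : z=97 : w=q]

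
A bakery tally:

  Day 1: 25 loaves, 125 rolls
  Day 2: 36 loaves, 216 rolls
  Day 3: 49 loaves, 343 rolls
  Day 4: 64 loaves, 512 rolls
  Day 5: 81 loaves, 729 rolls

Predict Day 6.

Loaves goes 25, 36, 49, 64, 81 → 100 (perfect squares: 5², 6², 7², …).
Rolls: perfect cubes: 5³, 6³, 7³, …, so 125, 216, 343, 512, 729 → 1000.
Putting it together: 100 loaves, 1000 rolls.

100 loaves, 1000 rolls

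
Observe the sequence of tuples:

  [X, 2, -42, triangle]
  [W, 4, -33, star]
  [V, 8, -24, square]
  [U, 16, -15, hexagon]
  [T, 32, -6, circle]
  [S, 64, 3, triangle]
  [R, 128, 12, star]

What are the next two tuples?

Letter — letters move back 1 place in the alphabet: X, W, V, U, T, S, R → Q → P.
Second coordinate: ×2 each step; 2, 4, 8, 16, 32, 64, 128 → 256 → 512.
Third coordinate: -42, -33, -24, -15, -6, 3, 12 → 21 → 30 (+9 each step).
Shape — repeats triangle → star → square → hexagon → circle: triangle, star, square, hexagon, circle, triangle, star → square → hexagon.
So the next two tuples are [Q, 256, 21, square] and [P, 512, 30, hexagon].

[Q, 256, 21, square], [P, 512, 30, hexagon]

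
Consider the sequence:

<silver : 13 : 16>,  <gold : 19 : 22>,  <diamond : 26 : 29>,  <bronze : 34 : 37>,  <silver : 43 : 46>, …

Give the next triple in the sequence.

<gold : 53 : 56>

Rank: repeats silver → gold → diamond → bronze; silver, gold, diamond, bronze, silver → gold.
Second component: differences are 6, 7, 8, … (increasing by 1 each time), so 13, 19, 26, 34, 43 → 53.
Third component: always 3 more than the second component; 16, 22, 29, 37, 46 → 56.
Combining the parts gives <gold : 53 : 56>.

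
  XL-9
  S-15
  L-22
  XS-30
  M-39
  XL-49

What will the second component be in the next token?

60

For the size, repeats XL → S → L → XS → M: XL, S, L, XS, M, XL → S.
For the second component, differences are 6, 7, 8, … (increasing by 1 each time): 9, 15, 22, 30, 39, 49 → 60.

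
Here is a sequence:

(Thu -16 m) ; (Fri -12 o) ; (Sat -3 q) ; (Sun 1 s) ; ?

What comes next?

Day — runs through the weekdays Mon→Sun: Thu, Fri, Sat, Sun → Mon.
For the second entry, alternating steps +4, +9, +4, +9, …: -16, -12, -3, 1 → 10.
Letter: letters move forward 2 places in the alphabet; m, o, q, s → u.
So the next triple is (Mon 10 u).

(Mon 10 u)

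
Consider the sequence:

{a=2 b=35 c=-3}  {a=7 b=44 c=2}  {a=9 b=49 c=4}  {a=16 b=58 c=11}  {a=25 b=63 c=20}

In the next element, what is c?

36

A: each term is the sum of the two before it, so 2, 7, 9, 16, 25 → 41.
For the c, always 5 less than the a: -3, 2, 4, 11, 20 → 36.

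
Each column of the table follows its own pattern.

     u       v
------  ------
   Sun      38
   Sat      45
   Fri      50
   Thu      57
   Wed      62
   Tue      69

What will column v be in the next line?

74

For the column v, alternating steps +7, +5, +7, +5, …: 38, 45, 50, 57, 62, 69 → 74.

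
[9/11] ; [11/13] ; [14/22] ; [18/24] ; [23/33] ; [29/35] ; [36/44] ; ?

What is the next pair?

[44/46]

For the first component, differences are 2, 3, 4, … (increasing by 1 each time): 9, 11, 14, 18, 23, 29, 36 → 44.
Second component — alternating steps +2, +9, +2, +9, …: 11, 13, 22, 24, 33, 35, 44 → 46.
Combining the parts gives [44/46].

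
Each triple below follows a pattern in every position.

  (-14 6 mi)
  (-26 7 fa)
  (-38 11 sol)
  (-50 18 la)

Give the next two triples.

(-62 28 ti), (-74 41 do)

First entry — −12 each step: -14, -26, -38, -50 → -62 → -74.
Second entry — differences are 1, 4, 7, … (increasing by 3 each time): 6, 7, 11, 18 → 28 → 41.
Note: mi, fa, sol, la → ti → do (runs through the solfège scale do→ti).
Putting the parts together: (-62 28 ti) and then (-74 41 do).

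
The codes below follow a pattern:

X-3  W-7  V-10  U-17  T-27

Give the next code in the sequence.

Letter: letters move back 1 place in the alphabet; X, W, V, U, T → S.
Second component: each term is the sum of the two before it, so 3, 7, 10, 17, 27 → 44.
Putting it together: S-44.

S-44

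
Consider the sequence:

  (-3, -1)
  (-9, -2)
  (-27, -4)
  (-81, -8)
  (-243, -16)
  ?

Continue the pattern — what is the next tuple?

(-729, -32)

First slot — ×3 each step: -3, -9, -27, -81, -243 → -729.
Second slot: -1, -2, -4, -8, -16 → -32 (×2 each step).
Putting it together: (-729, -32).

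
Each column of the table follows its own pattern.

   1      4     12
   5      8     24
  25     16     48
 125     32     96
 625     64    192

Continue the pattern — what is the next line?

For the first component, ×5 each step: 1, 5, 25, 125, 625 → 3125.
Second component: ×2 each step; 4, 8, 16, 32, 64 → 128.
Third component: always 3 × the second component, so 12, 24, 48, 96, 192 → 384.
So the next line is 3125  128  384.

3125  128  384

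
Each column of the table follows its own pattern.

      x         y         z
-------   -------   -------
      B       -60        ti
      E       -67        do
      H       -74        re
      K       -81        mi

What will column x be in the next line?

Column x goes B, E, H, K → N (letters move forward 3 places in the alphabet).

N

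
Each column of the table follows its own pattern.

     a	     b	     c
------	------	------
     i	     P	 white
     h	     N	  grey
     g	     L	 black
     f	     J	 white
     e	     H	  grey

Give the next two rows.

d  F  black; c  D  white

Column a: i, h, g, f, e → d → c (letters move back 1 place in the alphabet).
Column b: P, N, L, J, H → F → D (letters move back 2 places in the alphabet).
Column c goes white, grey, black, white, grey → black → white (repeats white → grey → black).
Putting the parts together: d  F  black and then c  D  white.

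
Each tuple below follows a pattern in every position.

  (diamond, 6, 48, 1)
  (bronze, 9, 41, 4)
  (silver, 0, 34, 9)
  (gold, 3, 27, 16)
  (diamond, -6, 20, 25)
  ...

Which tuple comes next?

(bronze, -3, 13, 36)

Rank: repeats diamond → bronze → silver → gold; diamond, bronze, silver, gold, diamond → bronze.
Second slot — alternating steps +3, −9, +3, −9, …: 6, 9, 0, 3, -6 → -3.
Third slot goes 48, 41, 34, 27, 20 → 13 (−7 each step).
Fourth slot: 1, 4, 9, 16, 25 → 36 (perfect squares: 1², 2², 3², …).
Putting it together: (bronze, -3, 13, 36).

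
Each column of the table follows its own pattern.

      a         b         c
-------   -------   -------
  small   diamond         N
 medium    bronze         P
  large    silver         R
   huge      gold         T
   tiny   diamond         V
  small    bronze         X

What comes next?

medium  silver  Z

Column a goes small, medium, large, huge, tiny, small → medium (repeats small → medium → large → huge → tiny).
Column b: repeats diamond → bronze → silver → gold, so diamond, bronze, silver, gold, diamond, bronze → silver.
Column c: letters move forward 2 places in the alphabet, so N, P, R, T, V, X → Z.
So the next row is medium  silver  Z.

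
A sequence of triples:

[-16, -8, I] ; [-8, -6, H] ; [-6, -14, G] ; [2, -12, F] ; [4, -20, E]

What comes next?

[12, -18, D]

First part goes -16, -8, -6, 2, 4 → 12 (alternating steps +8, +2, +8, +2, …).
Second part: -8, -6, -14, -12, -20 → -18 (alternating steps +2, −8, +2, −8, …).
Letter: letters move back 1 place in the alphabet, so I, H, G, F, E → D.
Putting it together: [12, -18, D].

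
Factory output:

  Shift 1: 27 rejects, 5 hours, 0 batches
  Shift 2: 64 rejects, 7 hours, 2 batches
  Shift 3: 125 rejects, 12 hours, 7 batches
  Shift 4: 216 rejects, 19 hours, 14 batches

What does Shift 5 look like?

343 rejects, 31 hours, 26 batches

Rejects: 27, 64, 125, 216 → 343 (perfect cubes: 3³, 4³, 5³, …).
For the hours, each term is the sum of the two before it: 5, 7, 12, 19 → 31.
Batches — always 5 less than the hours: 0, 2, 7, 14 → 26.
Putting it together: 343 rejects, 31 hours, 26 batches.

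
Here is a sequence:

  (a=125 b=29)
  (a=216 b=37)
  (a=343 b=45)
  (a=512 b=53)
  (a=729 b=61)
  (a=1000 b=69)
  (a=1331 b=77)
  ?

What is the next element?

(a=1728 b=85)

For the a, perfect cubes: 5³, 6³, 7³, …: 125, 216, 343, 512, 729, 1000, 1331 → 1728.
B — +8 each step: 29, 37, 45, 53, 61, 69, 77 → 85.
Putting it together: (a=1728 b=85).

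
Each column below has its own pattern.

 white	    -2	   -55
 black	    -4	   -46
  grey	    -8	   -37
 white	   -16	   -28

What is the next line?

black  -32  -19

Shade: white, black, grey, white → black (repeats white → black → grey).
Second component — ×2 each step: -2, -4, -8, -16 → -32.
Third component — +9 each step: -55, -46, -37, -28 → -19.
So the next line is black  -32  -19.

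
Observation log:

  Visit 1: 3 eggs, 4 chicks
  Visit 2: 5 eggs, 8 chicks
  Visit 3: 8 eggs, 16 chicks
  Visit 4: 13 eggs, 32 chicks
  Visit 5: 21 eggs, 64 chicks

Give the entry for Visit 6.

34 eggs, 128 chicks

Eggs: each term is the sum of the two before it, so 3, 5, 8, 13, 21 → 34.
Chicks: ×2 each step, so 4, 8, 16, 32, 64 → 128.
So the next row is 34 eggs, 128 chicks.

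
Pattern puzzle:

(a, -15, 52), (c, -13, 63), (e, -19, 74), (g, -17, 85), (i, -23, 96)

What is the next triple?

Letter goes a, c, e, g, i → k (letters move forward 2 places in the alphabet).
Second coordinate: -15, -13, -19, -17, -23 → -21 (alternating steps +2, −6, +2, −6, …).
Third coordinate: 52, 63, 74, 85, 96 → 107 (+11 each step).
So the next triple is (k, -21, 107).

(k, -21, 107)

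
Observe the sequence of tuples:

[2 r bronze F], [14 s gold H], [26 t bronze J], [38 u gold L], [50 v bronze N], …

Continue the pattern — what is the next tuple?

[62 w gold P]

For the first entry, +12 each step: 2, 14, 26, 38, 50 → 62.
First letter — letters move forward 1 place in the alphabet: r, s, t, u, v → w.
Rank — alternates bronze ↔ gold: bronze, gold, bronze, gold, bronze → gold.
Second letter goes F, H, J, L, N → P (letters move forward 2 places in the alphabet).
Combining the parts gives [62 w gold P].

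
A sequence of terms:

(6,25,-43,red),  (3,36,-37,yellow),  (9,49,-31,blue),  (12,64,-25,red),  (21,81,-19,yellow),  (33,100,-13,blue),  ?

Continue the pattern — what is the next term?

(54,121,-7,red)

For the first slot, each term is the sum of the two before it: 6, 3, 9, 12, 21, 33 → 54.
Second slot — perfect squares: 5², 6², 7², …: 25, 36, 49, 64, 81, 100 → 121.
Third slot goes -43, -37, -31, -25, -19, -13 → -7 (+6 each step).
Colour: repeats red → yellow → blue, so red, yellow, blue, red, yellow, blue → red.
So the next term is (54,121,-7,red).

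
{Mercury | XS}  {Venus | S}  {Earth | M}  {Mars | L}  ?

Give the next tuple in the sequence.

For the planet, runs through the planets Mercury→Neptune: Mercury, Venus, Earth, Mars → Jupiter.
Size: runs through clothing sizes XS→XL; XS, S, M, L → XL.
Putting it together: {Jupiter | XL}.

{Jupiter | XL}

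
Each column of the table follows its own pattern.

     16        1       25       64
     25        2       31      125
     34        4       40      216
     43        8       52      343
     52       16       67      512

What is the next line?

61  32  85  729

For the first component, +9 each step: 16, 25, 34, 43, 52 → 61.
Second component: ×2 each step; 1, 2, 4, 8, 16 → 32.
Third component — differences are 6, 9, 12, … (increasing by 3 each time): 25, 31, 40, 52, 67 → 85.
For the fourth component, perfect cubes: 4³, 5³, 6³, …: 64, 125, 216, 343, 512 → 729.
Combining the parts gives 61  32  85  729.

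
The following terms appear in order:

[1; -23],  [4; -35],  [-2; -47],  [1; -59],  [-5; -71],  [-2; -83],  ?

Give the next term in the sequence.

For the first part, alternating steps +3, −6, +3, −6, …: 1, 4, -2, 1, -5, -2 → -8.
Second part — −12 each step: -23, -35, -47, -59, -71, -83 → -95.
Combining the parts gives [-8; -95].

[-8; -95]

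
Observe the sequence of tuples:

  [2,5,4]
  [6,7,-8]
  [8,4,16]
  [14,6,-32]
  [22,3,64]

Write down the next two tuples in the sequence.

First entry — each term is the sum of the two before it: 2, 6, 8, 14, 22 → 36 → 58.
For the second entry, alternating steps +2, −3, +2, −3, …: 5, 7, 4, 6, 3 → 5 → 2.
For the third entry, ×(-2) each step: 4, -8, 16, -32, 64 → -128 → 256.
Putting the parts together: [36,5,-128] and then [58,2,256].

[36,5,-128], [58,2,256]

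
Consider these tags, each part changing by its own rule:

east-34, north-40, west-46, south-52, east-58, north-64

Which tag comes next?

Direction goes east, north, west, south, east, north → west (repeats east → north → west → south).
For the second component, +6 each step: 34, 40, 46, 52, 58, 64 → 70.
Putting it together: west-70.

west-70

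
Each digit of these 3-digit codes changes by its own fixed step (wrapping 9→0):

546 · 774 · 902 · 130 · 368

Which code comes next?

596

First digit: +2 each step, mod 10, so 5, 7, 9, 1, 3 → 5.
Second digit: +3 each step, mod 10; 4, 7, 0, 3, 6 → 9.
Third digit: −2 each step, mod 10; 6, 4, 2, 0, 8 → 6.
So the next code is 596.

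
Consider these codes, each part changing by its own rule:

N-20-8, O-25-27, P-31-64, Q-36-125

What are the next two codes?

Letter — letters move forward 1 place in the alphabet: N, O, P, Q → R → S.
Second component: 20, 25, 31, 36 → 42 → 47 (alternating steps +5, +6, +5, +6, …).
Third component: 8, 27, 64, 125 → 216 → 343 (perfect cubes: 2³, 3³, 4³, …).
Putting the parts together: R-42-216 and then S-47-343.

R-42-216 then S-47-343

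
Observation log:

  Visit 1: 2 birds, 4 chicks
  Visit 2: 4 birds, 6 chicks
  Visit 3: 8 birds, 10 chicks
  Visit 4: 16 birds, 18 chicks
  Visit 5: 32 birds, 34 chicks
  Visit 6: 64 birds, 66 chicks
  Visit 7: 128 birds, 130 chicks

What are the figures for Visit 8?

256 birds, 258 chicks

For the birds, ×2 each step: 2, 4, 8, 16, 32, 64, 128 → 256.
Chicks: 4, 6, 10, 18, 34, 66, 130 → 258 (always 2 more than the birds).
Putting it together: 256 birds, 258 chicks.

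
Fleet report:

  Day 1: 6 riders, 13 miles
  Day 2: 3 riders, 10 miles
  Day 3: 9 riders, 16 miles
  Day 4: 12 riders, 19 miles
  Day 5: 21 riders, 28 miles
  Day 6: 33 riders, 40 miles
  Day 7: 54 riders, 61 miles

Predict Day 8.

87 riders, 94 miles

Riders: each term is the sum of the two before it; 6, 3, 9, 12, 21, 33, 54 → 87.
Miles — always 7 more than the riders: 13, 10, 16, 19, 28, 40, 61 → 94.
Putting it together: 87 riders, 94 miles.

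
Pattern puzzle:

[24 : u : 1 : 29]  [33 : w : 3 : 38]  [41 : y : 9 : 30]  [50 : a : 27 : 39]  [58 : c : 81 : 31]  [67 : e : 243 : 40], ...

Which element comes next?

[75 : g : 729 : 32]

First value: alternating steps +9, +8, +9, +8, …; 24, 33, 41, 50, 58, 67 → 75.
Letter: letters move forward 2 places in the alphabet, wrapping Z→A, so u, w, y, a, c, e → g.
Third value: 1, 3, 9, 27, 81, 243 → 729 (×3 each step).
Fourth value: alternating steps +9, −8, +9, −8, …; 29, 38, 30, 39, 31, 40 → 32.
Putting it together: [75 : g : 729 : 32].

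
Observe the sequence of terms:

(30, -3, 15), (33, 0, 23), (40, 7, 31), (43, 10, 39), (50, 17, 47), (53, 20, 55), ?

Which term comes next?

For the first coordinate, alternating steps +3, +7, +3, +7, …: 30, 33, 40, 43, 50, 53 → 60.
For the second coordinate, alternating steps +3, +7, +3, +7, …: -3, 0, 7, 10, 17, 20 → 27.
Third coordinate goes 15, 23, 31, 39, 47, 55 → 63 (+8 each step).
Combining the parts gives (60, 27, 63).

(60, 27, 63)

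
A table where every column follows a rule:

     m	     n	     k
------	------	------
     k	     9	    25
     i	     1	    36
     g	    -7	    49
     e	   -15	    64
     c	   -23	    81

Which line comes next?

For the column m, letters move back 2 places in the alphabet: k, i, g, e, c → a.
Column n — −8 each step: 9, 1, -7, -15, -23 → -31.
Column k — perfect squares: 5², 6², 7², …: 25, 36, 49, 64, 81 → 100.
So the next line is a  -31  100.

a  -31  100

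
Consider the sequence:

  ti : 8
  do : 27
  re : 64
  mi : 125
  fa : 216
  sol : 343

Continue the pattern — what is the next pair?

Note: ti, do, re, mi, fa, sol → la (runs through the solfège scale do→ti).
Second entry goes 8, 27, 64, 125, 216, 343 → 512 (perfect cubes: 2³, 3³, 4³, …).
Putting it together: la : 512.

la : 512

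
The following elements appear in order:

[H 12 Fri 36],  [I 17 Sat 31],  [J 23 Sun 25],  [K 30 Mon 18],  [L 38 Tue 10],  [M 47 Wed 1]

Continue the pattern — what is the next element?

[N 57 Thu -9]

Letter — letters move forward 1 place in the alphabet: H, I, J, K, L, M → N.
Second entry goes 12, 17, 23, 30, 38, 47 → 57 (differences are 5, 6, 7, … (increasing by 1 each time)).
Day: runs through the weekdays Mon→Sun; Fri, Sat, Sun, Mon, Tue, Wed → Thu.
For the fourth entry, together with the second entry always sums to 48: 36, 31, 25, 18, 10, 1 → -9.
Combining the parts gives [N 57 Thu -9].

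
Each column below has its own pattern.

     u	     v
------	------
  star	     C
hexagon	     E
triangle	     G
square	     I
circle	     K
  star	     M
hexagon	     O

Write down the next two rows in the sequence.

Column u: repeats star → hexagon → triangle → square → circle, so star, hexagon, triangle, square, circle, star, hexagon → triangle → square.
Column v — letters move forward 2 places in the alphabet: C, E, G, I, K, M, O → Q → S.
Putting the parts together: triangle  Q and then square  S.

triangle  Q; square  S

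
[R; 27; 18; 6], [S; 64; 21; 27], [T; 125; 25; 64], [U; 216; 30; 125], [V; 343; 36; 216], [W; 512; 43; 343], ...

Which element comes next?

[X; 729; 51; 512]

Letter: R, S, T, U, V, W → X (letters move forward 1 place in the alphabet).
For the second slot, perfect cubes: 3³, 4³, 5³, …: 27, 64, 125, 216, 343, 512 → 729.
Third slot goes 18, 21, 25, 30, 36, 43 → 51 (differences are 3, 4, 5, … (increasing by 1 each time)).
For the fourth slot, always the previous value of the second slot: 6, 27, 64, 125, 216, 343 → 512.
Putting it together: [X; 729; 51; 512].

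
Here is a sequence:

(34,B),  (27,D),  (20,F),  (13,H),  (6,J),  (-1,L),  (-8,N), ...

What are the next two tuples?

First slot: −7 each step; 34, 27, 20, 13, 6, -1, -8 → -15 → -22.
Letter goes B, D, F, H, J, L, N → P → R (letters move forward 2 places in the alphabet).
Putting the parts together: (-15,P) and then (-22,R).

(-15,P), (-22,R)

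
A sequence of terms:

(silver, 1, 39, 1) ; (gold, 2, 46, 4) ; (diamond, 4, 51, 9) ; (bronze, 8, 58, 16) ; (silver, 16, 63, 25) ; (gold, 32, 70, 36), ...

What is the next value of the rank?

diamond

Rank goes silver, gold, diamond, bronze, silver, gold → diamond (repeats silver → gold → diamond → bronze).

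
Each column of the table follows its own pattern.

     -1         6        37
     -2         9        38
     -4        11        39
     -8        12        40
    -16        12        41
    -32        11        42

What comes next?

-64  9  43

First component goes -1, -2, -4, -8, -16, -32 → -64 (×2 each step).
Second component: differences are 3, 2, 1, … (decreasing by 1 each time); 6, 9, 11, 12, 12, 11 → 9.
Third component goes 37, 38, 39, 40, 41, 42 → 43 (+1 each step).
So the next line is -64  9  43.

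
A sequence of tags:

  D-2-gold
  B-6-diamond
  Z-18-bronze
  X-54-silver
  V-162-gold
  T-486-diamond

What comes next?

Letter: D, B, Z, X, V, T → R (letters move back 2 places in the alphabet, wrapping A→Z).
Second component — ×3 each step: 2, 6, 18, 54, 162, 486 → 1458.
For the rank, repeats gold → diamond → bronze → silver: gold, diamond, bronze, silver, gold, diamond → bronze.
Combining the parts gives R-1458-bronze.

R-1458-bronze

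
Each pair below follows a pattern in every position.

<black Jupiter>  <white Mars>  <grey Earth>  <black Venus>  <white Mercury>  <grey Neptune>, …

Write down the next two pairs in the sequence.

For the shade, repeats black → white → grey: black, white, grey, black, white, grey → black → white.
Planet goes Jupiter, Mars, Earth, Venus, Mercury, Neptune → Uranus → Saturn (runs backward through the planets Mercury→Neptune).
Putting the parts together: <black Uranus> and then <white Saturn>.

<black Uranus>, <white Saturn>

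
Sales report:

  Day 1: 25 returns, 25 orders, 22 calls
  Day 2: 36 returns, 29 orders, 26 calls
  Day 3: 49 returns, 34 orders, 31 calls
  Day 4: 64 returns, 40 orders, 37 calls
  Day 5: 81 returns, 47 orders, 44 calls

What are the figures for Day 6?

Returns: perfect squares: 5², 6², 7², …, so 25, 36, 49, 64, 81 → 100.
Orders: differences are 4, 5, 6, … (increasing by 1 each time), so 25, 29, 34, 40, 47 → 55.
Calls — always 3 less than the orders: 22, 26, 31, 37, 44 → 52.
So the next line is 100 returns, 55 orders, 52 calls.

100 returns, 55 orders, 52 calls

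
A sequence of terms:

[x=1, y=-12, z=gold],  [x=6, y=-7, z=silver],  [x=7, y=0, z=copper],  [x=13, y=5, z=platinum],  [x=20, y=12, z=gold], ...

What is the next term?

X: 1, 6, 7, 13, 20 → 33 (each term is the sum of the two before it).
Y — alternating steps +5, +7, +5, +7, …: -12, -7, 0, 5, 12 → 17.
For the z, repeats gold → silver → copper → platinum: gold, silver, copper, platinum, gold → silver.
Combining the parts gives [x=33, y=17, z=silver].

[x=33, y=17, z=silver]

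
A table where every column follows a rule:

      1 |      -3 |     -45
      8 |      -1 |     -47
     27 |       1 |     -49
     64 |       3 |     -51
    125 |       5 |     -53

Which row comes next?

216  7  -55

First component: perfect cubes: 1³, 2³, 3³, …, so 1, 8, 27, 64, 125 → 216.
Second component: -3, -1, 1, 3, 5 → 7 (+2 each step).
Third component goes -45, -47, -49, -51, -53 → -55 (−2 each step).
Combining the parts gives 216  7  -55.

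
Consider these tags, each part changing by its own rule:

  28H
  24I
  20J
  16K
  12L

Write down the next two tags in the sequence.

First component goes 28, 24, 20, 16, 12 → 8 → 4 (−4 each step).
Letter — letters move forward 1 place in the alphabet: H, I, J, K, L → M → N.
So the next two tags are 8M and 4N.

8M then 4N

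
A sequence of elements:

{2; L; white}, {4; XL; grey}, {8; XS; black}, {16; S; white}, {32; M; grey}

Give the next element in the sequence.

For the first part, ×2 each step: 2, 4, 8, 16, 32 → 64.
For the size, runs through clothing sizes XS→XL: L, XL, XS, S, M → L.
Shade: repeats white → grey → black; white, grey, black, white, grey → black.
So the next element is {64; L; black}.

{64; L; black}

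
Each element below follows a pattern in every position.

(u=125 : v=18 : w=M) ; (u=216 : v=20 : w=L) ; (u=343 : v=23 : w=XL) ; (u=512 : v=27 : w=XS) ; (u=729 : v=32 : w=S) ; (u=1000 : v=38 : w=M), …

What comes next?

(u=1331 : v=45 : w=L)

U: 125, 216, 343, 512, 729, 1000 → 1331 (perfect cubes: 5³, 6³, 7³, …).
V: 18, 20, 23, 27, 32, 38 → 45 (differences are 2, 3, 4, … (increasing by 1 each time)).
W: repeats M → L → XL → XS → S; M, L, XL, XS, S, M → L.
So the next element is (u=1331 : v=45 : w=L).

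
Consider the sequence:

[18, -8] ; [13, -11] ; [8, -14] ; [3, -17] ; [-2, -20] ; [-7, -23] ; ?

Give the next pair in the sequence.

[-12, -26]

First value: −5 each step; 18, 13, 8, 3, -2, -7 → -12.
Second value: −3 each step, so -8, -11, -14, -17, -20, -23 → -26.
So the next pair is [-12, -26].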